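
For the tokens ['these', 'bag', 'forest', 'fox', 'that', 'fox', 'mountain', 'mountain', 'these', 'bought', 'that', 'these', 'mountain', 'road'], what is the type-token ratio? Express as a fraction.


Tokens: 14
Unique types: ('bag', 'bought', 'forest', 'fox', 'mountain', 'road', 'that', 'these') = 8
TTR = 8/14
Simplify: divide both by 2 -> 4/7
TTR = 4/7

4/7


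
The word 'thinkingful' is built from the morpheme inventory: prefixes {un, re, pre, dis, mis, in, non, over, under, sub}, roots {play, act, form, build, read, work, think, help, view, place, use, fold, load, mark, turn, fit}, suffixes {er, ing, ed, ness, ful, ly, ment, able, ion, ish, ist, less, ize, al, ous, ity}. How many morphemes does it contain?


Segmenting 'thinkingful' against the inventory:
  'think' -> root (morpheme 1)
  'ing' -> suffix (morpheme 2)
  'ful' -> suffix (morpheme 3)
Total morphemes: 3

3


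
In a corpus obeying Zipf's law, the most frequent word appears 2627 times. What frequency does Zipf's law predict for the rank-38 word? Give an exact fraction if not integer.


Zipf's law: freq(rank) = f1 / rank
f1 = 2627, rank = 38
freq = 2627 / 38
GCD(2627, 38) = 1
Simplified: 2627/38

2627/38


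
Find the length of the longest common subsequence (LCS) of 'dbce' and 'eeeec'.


DP table for LCS of 'dbce' and 'eeeec':
       e  e  e  e  c
    0  0  0  0  0  0
  d 0  0  0  0  0  0
  b 0  0  0  0  0  0
  c 0  0  0  0  0  1
  e 0  1  1  1  1  1
LCS: 'c'
LCS length = 1

1


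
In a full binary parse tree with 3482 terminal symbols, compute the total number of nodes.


Leaf nodes (terminals): 3482
Internal nodes = n - 1 = 3482 - 1 = 3481
Total = leaves + internal = 3482 + 3481 = 6963

6963


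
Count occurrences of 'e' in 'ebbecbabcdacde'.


Scanning 'ebbecbabcdacde' for 'e':
  Position 0: 'e' -> MATCH (count: 1)
  Position 3: 'e' -> MATCH (count: 2)
  Position 13: 'e' -> MATCH (count: 3)
Total occurrences of 'e': 3

3


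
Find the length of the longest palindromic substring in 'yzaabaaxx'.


Scanning 'yzaabaaxx' for palindromic substrings.
Substring at positions 2-6: 'aabaa'.
Check: reverse('aabaa') = 'aabaa' -> palindrome confirmed.
Neighbouring characters ('z' / 'x') break symmetry, so it cannot extend further.
No longer palindromic substring exists; longest length = 5

5


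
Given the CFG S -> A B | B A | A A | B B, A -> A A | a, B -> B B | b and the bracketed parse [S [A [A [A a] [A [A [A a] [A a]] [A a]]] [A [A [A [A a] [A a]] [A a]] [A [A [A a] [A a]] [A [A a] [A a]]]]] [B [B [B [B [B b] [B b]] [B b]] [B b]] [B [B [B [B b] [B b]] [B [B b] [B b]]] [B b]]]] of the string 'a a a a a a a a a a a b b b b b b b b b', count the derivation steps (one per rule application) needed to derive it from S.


Every bracketed nonterminal node [X ...] in the tree is produced by exactly one rule application.
Reading the tree off as a leftmost derivation:
  Step 1: S  =>  A B   (applied S -> A B)
  Step 2: A B  =>  A A B   (applied A -> A A)
  Step 3: A A B  =>  A A A B   (applied A -> A A)
  Step 4: A A A B  =>  a A A B   (applied A -> a)
  Step 5: a A A B  =>  a A A A B   (applied A -> A A)
  Step 6: a A A A B  =>  a A A A A B   (applied A -> A A)
  Step 7: a A A A A B  =>  a a A A A B   (applied A -> a)
  Step 8: a a A A A B  =>  a a a A A B   (applied A -> a)
  Step 9: a a a A A B  =>  a a a a A B   (applied A -> a)
  Step 10: a a a a A B  =>  a a a a A A B   (applied A -> A A)
  Step 11: a a a a A A B  =>  a a a a A A A B   (applied A -> A A)
  Step 12: a a a a A A A B  =>  a a a a A A A A B   (applied A -> A A)
  Step 13: a a a a A A A A B  =>  a a a a a A A A B   (applied A -> a)
  Step 14: a a a a a A A A B  =>  a a a a a a A A B   (applied A -> a)
  Step 15: a a a a a a A A B  =>  a a a a a a a A B   (applied A -> a)
  Step 16: a a a a a a a A B  =>  a a a a a a a A A B   (applied A -> A A)
  Step 17: a a a a a a a A A B  =>  a a a a a a a A A A B   (applied A -> A A)
  Step 18: a a a a a a a A A A B  =>  a a a a a a a a A A B   (applied A -> a)
  Step 19: a a a a a a a a A A B  =>  a a a a a a a a a A B   (applied A -> a)
  Step 20: a a a a a a a a a A B  =>  a a a a a a a a a A A B   (applied A -> A A)
  Step 21: a a a a a a a a a A A B  =>  a a a a a a a a a a A B   (applied A -> a)
  Step 22: a a a a a a a a a a A B  =>  a a a a a a a a a a a B   (applied A -> a)
  Step 23: a a a a a a a a a a a B  =>  a a a a a a a a a a a B B   (applied B -> B B)
  Step 24: a a a a a a a a a a a B B  =>  a a a a a a a a a a a B B B   (applied B -> B B)
  Step 25: a a a a a a a a a a a B B B  =>  a a a a a a a a a a a B B B B   (applied B -> B B)
  Step 26: a a a a a a a a a a a B B B B  =>  a a a a a a a a a a a B B B B B   (applied B -> B B)
  Step 27: a a a a a a a a a a a B B B B B  =>  a a a a a a a a a a a b B B B B   (applied B -> b)
  Step 28: a a a a a a a a a a a b B B B B  =>  a a a a a a a a a a a b b B B B   (applied B -> b)
  Step 29: a a a a a a a a a a a b b B B B  =>  a a a a a a a a a a a b b b B B   (applied B -> b)
  Step 30: a a a a a a a a a a a b b b B B  =>  a a a a a a a a a a a b b b b B   (applied B -> b)
  Step 31: a a a a a a a a a a a b b b b B  =>  a a a a a a a a a a a b b b b B B   (applied B -> B B)
  Step 32: a a a a a a a a a a a b b b b B B  =>  a a a a a a a a a a a b b b b B B B   (applied B -> B B)
  Step 33: a a a a a a a a a a a b b b b B B B  =>  a a a a a a a a a a a b b b b B B B B   (applied B -> B B)
  Step 34: a a a a a a a a a a a b b b b B B B B  =>  a a a a a a a a a a a b b b b b B B B   (applied B -> b)
  Step 35: a a a a a a a a a a a b b b b b B B B  =>  a a a a a a a a a a a b b b b b b B B   (applied B -> b)
  Step 36: a a a a a a a a a a a b b b b b b B B  =>  a a a a a a a a a a a b b b b b b B B B   (applied B -> B B)
  Step 37: a a a a a a a a a a a b b b b b b B B B  =>  a a a a a a a a a a a b b b b b b b B B   (applied B -> b)
  Step 38: a a a a a a a a a a a b b b b b b b B B  =>  a a a a a a a a a a a b b b b b b b b B   (applied B -> b)
  Step 39: a a a a a a a a a a a b b b b b b b b B  =>  a a a a a a a a a a a b b b b b b b b b   (applied B -> b)
Final yield: a a a a a a a a a a a b b b b b b b b b
Total rewrite steps: 39

39


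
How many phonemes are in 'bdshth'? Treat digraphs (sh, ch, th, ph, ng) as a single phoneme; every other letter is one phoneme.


Parsing 'bdshth' greedily, digraphs first:
  'b' -> consonant phoneme (phonemes so far: 1)
  'd' -> consonant phoneme (phonemes so far: 2)
  'sh' -> digraph (1 consonant phoneme) (phonemes so far: 3)
  'th' -> digraph (1 consonant phoneme) (phonemes so far: 4)
Total phonemes: 4

4


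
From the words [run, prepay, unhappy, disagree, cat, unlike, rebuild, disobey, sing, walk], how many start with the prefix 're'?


Checking each word for prefix 're':
  'run' -> no (count: 0)
  'prepay' -> no (count: 0)
  'unhappy' -> no (count: 0)
  'disagree' -> no (count: 0)
  'cat' -> no (count: 0)
  'unlike' -> no (count: 0)
  'rebuild' -> YES, starts with 're' (count: 1)
  'disobey' -> no (count: 1)
  'sing' -> no (count: 1)
  'walk' -> no (count: 1)
Total with prefix 're': 1

1


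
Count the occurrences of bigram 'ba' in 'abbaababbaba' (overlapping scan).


Scanning 'abbaababbaba' for bigram 'ba':
  Position 0: 'ab' -> no
  Position 1: 'bb' -> no
  Position 2: 'ba' -> MATCH
  Position 3: 'aa' -> no
  Position 4: 'ab' -> no
  Position 5: 'ba' -> MATCH
  Position 6: 'ab' -> no
  Position 7: 'bb' -> no
  Position 8: 'ba' -> MATCH
  Position 9: 'ab' -> no
  Position 10: 'ba' -> MATCH
Total matches: 4

4


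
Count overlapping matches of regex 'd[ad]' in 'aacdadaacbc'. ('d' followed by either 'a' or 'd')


Pattern: d[ad] means 'd' followed by either 'a' or 'd'.
Scanning 'aacdadaacbc' position-by-position:
  Pos 0: window 'aa' -> no
  Pos 1: window 'ac' -> no
  Pos 2: window 'cd' -> no
  Pos 3: window 'da' -> MATCH
  Pos 4: window 'ad' -> no
  Pos 5: window 'da' -> MATCH
  Pos 6: window 'aa' -> no
  Pos 7: window 'ac' -> no
  Pos 8: window 'cb' -> no
  Pos 9: window 'bc' -> no
  Pos 10: window 'c' -> no
Total matches: 2

2


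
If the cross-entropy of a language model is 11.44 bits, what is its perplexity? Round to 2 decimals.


Perplexity formula: PP = 2^H
H = 11.44
PP = 2^11.44
Decompose: 2^11.44 = 2^11 * 2^0.44
2^11 = 2048, 2^0.44 ~ 1.3566043
PP ~ 2048 * 1.3566043 = 2778.3256064
Rounded to 2 decimals: 2778.33

2778.33


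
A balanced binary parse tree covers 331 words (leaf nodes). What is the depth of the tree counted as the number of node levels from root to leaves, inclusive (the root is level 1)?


In a balanced binary tree with n leaves the deepest leaf is ceil(log2(n)) edges below the root,
so counting node levels inclusive of root and leaves gives ceil(log2(n)) + 1 levels.
log2(331) = 8.3707
ceil(8.3707) = 9
levels = 9 + 1 = 10

10


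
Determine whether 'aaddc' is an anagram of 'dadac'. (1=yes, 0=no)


Sort characters of 'aaddc': 'aacdd'
Sort characters of 'dadac': 'aacdd'
Sorted forms match -> they ARE anagrams
Result: 1

1


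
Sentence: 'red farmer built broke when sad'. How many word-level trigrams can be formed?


Word trigrams from [6] words:
  Trigram 1: (red farmer built)
  Trigram 2: (farmer built broke)
  Trigram 3: (built broke when)
  Trigram 4: (broke when sad)
Total word trigrams: 6 - 2 = 4

4


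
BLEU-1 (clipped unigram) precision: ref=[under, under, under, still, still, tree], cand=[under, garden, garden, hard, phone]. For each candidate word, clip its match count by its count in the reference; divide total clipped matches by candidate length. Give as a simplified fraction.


Reference word counts: {'still': 2, 'tree': 1, 'under': 3}
Checking each candidate word (with clipping):
  'under' -> in reference (ref count 3, used 1/3) -> match (matches: 1)
  'garden' -> not in reference -> no match (matches: 1)
  'garden' -> not in reference -> no match (matches: 1)
  'hard' -> not in reference -> no match (matches: 1)
  'phone' -> not in reference -> no match (matches: 1)
Clipped matches: 1, Candidate length: 5
Precision = 1/5

1/5


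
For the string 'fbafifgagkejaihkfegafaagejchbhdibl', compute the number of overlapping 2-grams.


String 'fbafifgagkejaihkfegafaagejchbhdibl' has length L = 34.
Number of overlapping n-grams = L - n + 1
Substituting: 34 - 2 + 1 = 33

33


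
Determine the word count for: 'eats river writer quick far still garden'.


Counting words by splitting on spaces:
  Word 1: 'eats'
  Word 2: 'river'
  Word 3: 'writer'
  Word 4: 'quick'
  Word 5: 'far'
  Word 6: 'still'
  Word 7: 'garden'
Total words: 7

7


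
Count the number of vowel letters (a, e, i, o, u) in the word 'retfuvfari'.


Scanning each character of 'retfuvfari':
  Position 1: 'r' -> consonant (running count: 0)
  Position 2: 'e' -> vowel (running count: 1)
  Position 3: 't' -> consonant (running count: 1)
  Position 4: 'f' -> consonant (running count: 1)
  Position 5: 'u' -> vowel (running count: 2)
  Position 6: 'v' -> consonant (running count: 2)
  Position 7: 'f' -> consonant (running count: 2)
  Position 8: 'a' -> vowel (running count: 3)
  Position 9: 'r' -> consonant (running count: 3)
  Position 10: 'i' -> vowel (running count: 4)
Total vowels: 4

4


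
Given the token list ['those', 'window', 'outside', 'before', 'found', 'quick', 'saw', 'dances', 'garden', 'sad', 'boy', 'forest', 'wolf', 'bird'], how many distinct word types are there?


Listing all tokens and tracking unique types:
  Token 1: 'those' -> NEW (unique so far: 1)
  Token 2: 'window' -> NEW (unique so far: 2)
  Token 3: 'outside' -> NEW (unique so far: 3)
  Token 4: 'before' -> NEW (unique so far: 4)
  Token 5: 'found' -> NEW (unique so far: 5)
  Token 6: 'quick' -> NEW (unique so far: 6)
  Token 7: 'saw' -> NEW (unique so far: 7)
  Token 8: 'dances' -> NEW (unique so far: 8)
  Token 9: 'garden' -> NEW (unique so far: 9)
  Token 10: 'sad' -> NEW (unique so far: 10)
  Token 11: 'boy' -> NEW (unique so far: 11)
  Token 12: 'forest' -> NEW (unique so far: 12)
  Token 13: 'wolf' -> NEW (unique so far: 13)
  Token 14: 'bird' -> NEW (unique so far: 14)
Unique types: ('before', 'bird', 'boy', 'dances', 'forest', 'found', 'garden', 'outside', 'quick', 'sad', 'saw', 'those', 'window', 'wolf')
Vocabulary size: 14

14


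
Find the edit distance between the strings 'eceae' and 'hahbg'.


Building DP table for s1='eceae' (len 5) and s2='hahbg' (len 5):
       h  a  h  b  g
    0  1  2  3  4  5
  e 1  1  2  3  4  5
  c 2  2  2  3  4  5
  e 3  3  3  3  4  5
  a 4  4  3  4  4  5
  e 5  5  4  4  5  5
Edit distance = dp[5][5] = 5

5


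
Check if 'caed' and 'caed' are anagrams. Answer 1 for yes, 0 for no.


Sort characters of 'caed': 'acde'
Sort characters of 'caed': 'acde'
Sorted forms match -> they ARE anagrams
Result: 1

1


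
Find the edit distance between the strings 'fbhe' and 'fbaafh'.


Building DP table for s1='fbhe' (len 4) and s2='fbaafh' (len 6):
       f  b  a  a  f  h
    0  1  2  3  4  5  6
  f 1  0  1  2  3  4  5
  b 2  1  0  1  2  3  4
  h 3  2  1  1  2  3  3
  e 4  3  2  2  2  3  4
Edit distance = dp[4][6] = 4

4


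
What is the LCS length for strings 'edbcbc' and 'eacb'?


DP table for LCS of 'edbcbc' and 'eacb':
       e  a  c  b
    0  0  0  0  0
  e 0  1  1  1  1
  d 0  1  1  1  1
  b 0  1  1  1  2
  c 0  1  1  2  2
  b 0  1  1  2  3
  c 0  1  1  2  3
LCS: 'ecb'
LCS length = 3

3


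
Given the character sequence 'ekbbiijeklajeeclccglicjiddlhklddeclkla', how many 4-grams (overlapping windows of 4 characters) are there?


String 'ekbbiijeklajeeclccglicjiddlhklddeclkla' has length L = 38.
Number of overlapping n-grams = L - n + 1
Substituting: 38 - 4 + 1 = 35

35


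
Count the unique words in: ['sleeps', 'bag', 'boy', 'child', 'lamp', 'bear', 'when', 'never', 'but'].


Listing all tokens and tracking unique types:
  Token 1: 'sleeps' -> NEW (unique so far: 1)
  Token 2: 'bag' -> NEW (unique so far: 2)
  Token 3: 'boy' -> NEW (unique so far: 3)
  Token 4: 'child' -> NEW (unique so far: 4)
  Token 5: 'lamp' -> NEW (unique so far: 5)
  Token 6: 'bear' -> NEW (unique so far: 6)
  Token 7: 'when' -> NEW (unique so far: 7)
  Token 8: 'never' -> NEW (unique so far: 8)
  Token 9: 'but' -> NEW (unique so far: 9)
Unique types: ('bag', 'bear', 'boy', 'but', 'child', 'lamp', 'never', 'sleeps', 'when')
Vocabulary size: 9

9


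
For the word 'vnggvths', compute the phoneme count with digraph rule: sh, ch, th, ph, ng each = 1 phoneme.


Parsing 'vnggvths' greedily, digraphs first:
  'v' -> consonant phoneme (phonemes so far: 1)
  'ng' -> digraph (1 consonant phoneme) (phonemes so far: 2)
  'g' -> consonant phoneme (phonemes so far: 3)
  'v' -> consonant phoneme (phonemes so far: 4)
  'th' -> digraph (1 consonant phoneme) (phonemes so far: 5)
  's' -> consonant phoneme (phonemes so far: 6)
Total phonemes: 6

6


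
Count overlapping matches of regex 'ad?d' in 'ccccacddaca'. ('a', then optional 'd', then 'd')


Pattern: ad?d means 'a', then optional 'd', then 'd'.
Scanning 'ccccacddaca' position-by-position:
  Pos 0: window 'ccc' -> no
  Pos 1: window 'ccc' -> no
  Pos 2: window 'cca' -> no
  Pos 3: window 'cac' -> no
  Pos 4: window 'acd' -> no
  Pos 5: window 'cdd' -> no
  Pos 6: window 'dda' -> no
  Pos 7: window 'dac' -> no
  Pos 8: window 'aca' -> no
  Pos 9: window 'ca' -> no
  Pos 10: window 'a' -> no
Total matches: 0

0


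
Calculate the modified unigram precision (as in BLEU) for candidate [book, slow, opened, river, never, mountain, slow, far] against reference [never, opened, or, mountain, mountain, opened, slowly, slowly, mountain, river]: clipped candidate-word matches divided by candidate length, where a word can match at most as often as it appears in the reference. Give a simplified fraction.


Reference word counts: {'mountain': 3, 'never': 1, 'opened': 2, 'or': 1, 'river': 1, 'slowly': 2}
Checking each candidate word (with clipping):
  'book' -> not in reference -> no match (matches: 0)
  'slow' -> not in reference -> no match (matches: 0)
  'opened' -> in reference (ref count 2, used 1/2) -> match (matches: 1)
  'river' -> in reference (ref count 1, used 1/1) -> match (matches: 2)
  'never' -> in reference (ref count 1, used 1/1) -> match (matches: 3)
  'mountain' -> in reference (ref count 3, used 1/3) -> match (matches: 4)
  'slow' -> not in reference -> no match (matches: 4)
  'far' -> not in reference -> no match (matches: 4)
Clipped matches: 4, Candidate length: 8
Precision = 4/8 = 1/2

1/2


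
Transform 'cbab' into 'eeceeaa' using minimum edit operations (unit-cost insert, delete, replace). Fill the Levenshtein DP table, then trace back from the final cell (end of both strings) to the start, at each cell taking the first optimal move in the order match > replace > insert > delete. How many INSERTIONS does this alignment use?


Edit distance = 5. Backtracking from cell (4, 7) with preference match > replace > insert > delete,
then listing the resulting alignment 'cbab' -> 'eeceeaa' left to right:
  Step 1: insert 'e' [insertion #1]
  Step 2: insert 'e' [insertion #2]
  Step 3: keep 'c'
  Step 4: insert 'e' [insertion #3]
  Step 5: replace b->e
  Step 6: keep 'a'
  Step 7: replace b->a
Total insertions: 3

3


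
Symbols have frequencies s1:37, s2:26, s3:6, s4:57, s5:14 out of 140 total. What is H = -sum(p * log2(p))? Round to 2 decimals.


Computing entropy H = -sum(p_i * log2(p_i)):
  s1: p = 37/140 = 0.2643, -p*log2(p) = 0.5074
  s2: p = 26/140 = 0.1857, -p*log2(p) = 0.4511
  s3: p = 6/140 = 0.0429, -p*log2(p) = 0.1948
  s4: p = 57/140 = 0.4071, -p*log2(p) = 0.5278
  s5: p = 14/140 = 0.1000, -p*log2(p) = 0.3322
H = sum of terms = 2.0133
Rounded to 2 decimals: 2.01

2.01


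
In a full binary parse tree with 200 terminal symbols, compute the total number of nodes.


Leaf nodes (terminals): 200
Internal nodes = n - 1 = 200 - 1 = 199
Total = leaves + internal = 200 + 199 = 399

399


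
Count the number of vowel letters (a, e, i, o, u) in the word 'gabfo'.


Scanning each character of 'gabfo':
  Position 1: 'g' -> consonant (running count: 0)
  Position 2: 'a' -> vowel (running count: 1)
  Position 3: 'b' -> consonant (running count: 1)
  Position 4: 'f' -> consonant (running count: 1)
  Position 5: 'o' -> vowel (running count: 2)
Total vowels: 2

2


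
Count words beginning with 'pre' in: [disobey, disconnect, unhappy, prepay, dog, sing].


Checking each word for prefix 'pre':
  'disobey' -> no (count: 0)
  'disconnect' -> no (count: 0)
  'unhappy' -> no (count: 0)
  'prepay' -> YES, starts with 'pre' (count: 1)
  'dog' -> no (count: 1)
  'sing' -> no (count: 1)
Total with prefix 'pre': 1

1


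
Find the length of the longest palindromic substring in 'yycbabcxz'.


Scanning 'yycbabcxz' for palindromic substrings.
Substring at positions 2-6: 'cbabc'.
Check: reverse('cbabc') = 'cbabc' -> palindrome confirmed.
Neighbouring characters ('y' / 'x') break symmetry, so it cannot extend further.
No longer palindromic substring exists; longest length = 5

5


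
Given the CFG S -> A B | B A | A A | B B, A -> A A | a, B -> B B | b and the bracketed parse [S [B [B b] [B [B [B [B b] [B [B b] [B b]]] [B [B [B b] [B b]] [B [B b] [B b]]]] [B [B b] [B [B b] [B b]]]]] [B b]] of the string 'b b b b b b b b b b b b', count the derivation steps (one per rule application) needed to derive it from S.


Every bracketed nonterminal node [X ...] in the tree is produced by exactly one rule application.
Reading the tree off as a leftmost derivation:
  Step 1: S  =>  B B   (applied S -> B B)
  Step 2: B B  =>  B B B   (applied B -> B B)
  Step 3: B B B  =>  b B B   (applied B -> b)
  Step 4: b B B  =>  b B B B   (applied B -> B B)
  Step 5: b B B B  =>  b B B B B   (applied B -> B B)
  Step 6: b B B B B  =>  b B B B B B   (applied B -> B B)
  Step 7: b B B B B B  =>  b b B B B B   (applied B -> b)
  Step 8: b b B B B B  =>  b b B B B B B   (applied B -> B B)
  Step 9: b b B B B B B  =>  b b b B B B B   (applied B -> b)
  Step 10: b b b B B B B  =>  b b b b B B B   (applied B -> b)
  Step 11: b b b b B B B  =>  b b b b B B B B   (applied B -> B B)
  Step 12: b b b b B B B B  =>  b b b b B B B B B   (applied B -> B B)
  Step 13: b b b b B B B B B  =>  b b b b b B B B B   (applied B -> b)
  Step 14: b b b b b B B B B  =>  b b b b b b B B B   (applied B -> b)
  Step 15: b b b b b b B B B  =>  b b b b b b B B B B   (applied B -> B B)
  Step 16: b b b b b b B B B B  =>  b b b b b b b B B B   (applied B -> b)
  Step 17: b b b b b b b B B B  =>  b b b b b b b b B B   (applied B -> b)
  Step 18: b b b b b b b b B B  =>  b b b b b b b b B B B   (applied B -> B B)
  Step 19: b b b b b b b b B B B  =>  b b b b b b b b b B B   (applied B -> b)
  Step 20: b b b b b b b b b B B  =>  b b b b b b b b b B B B   (applied B -> B B)
  Step 21: b b b b b b b b b B B B  =>  b b b b b b b b b b B B   (applied B -> b)
  Step 22: b b b b b b b b b b B B  =>  b b b b b b b b b b b B   (applied B -> b)
  Step 23: b b b b b b b b b b b B  =>  b b b b b b b b b b b b   (applied B -> b)
Final yield: b b b b b b b b b b b b
Total rewrite steps: 23

23


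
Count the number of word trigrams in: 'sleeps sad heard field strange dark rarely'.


Word trigrams from [7] words:
  Trigram 1: (sleeps sad heard)
  Trigram 2: (sad heard field)
  Trigram 3: (heard field strange)
  Trigram 4: (field strange dark)
  Trigram 5: (strange dark rarely)
Total word trigrams: 7 - 2 = 5

5


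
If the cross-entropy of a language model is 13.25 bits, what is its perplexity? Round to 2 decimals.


Perplexity formula: PP = 2^H
H = 13.25
PP = 2^13.25
Decompose: 2^13.25 = 2^13 * 2^0.25
2^13 = 8192, 2^0.25 ~ 1.1892071
PP ~ 8192 * 1.1892071 = 9741.9845632
Rounded to 2 decimals: 9741.98

9741.98


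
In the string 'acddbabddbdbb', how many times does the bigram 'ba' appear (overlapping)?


Scanning 'acddbabddbdbb' for bigram 'ba':
  Position 0: 'ac' -> no
  Position 1: 'cd' -> no
  Position 2: 'dd' -> no
  Position 3: 'db' -> no
  Position 4: 'ba' -> MATCH
  Position 5: 'ab' -> no
  Position 6: 'bd' -> no
  Position 7: 'dd' -> no
  Position 8: 'db' -> no
  Position 9: 'bd' -> no
  Position 10: 'db' -> no
  Position 11: 'bb' -> no
Total matches: 1

1


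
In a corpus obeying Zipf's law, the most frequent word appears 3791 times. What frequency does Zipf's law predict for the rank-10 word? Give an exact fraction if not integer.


Zipf's law: freq(rank) = f1 / rank
f1 = 3791, rank = 10
freq = 3791 / 10
GCD(3791, 10) = 1
Simplified: 3791/10

3791/10


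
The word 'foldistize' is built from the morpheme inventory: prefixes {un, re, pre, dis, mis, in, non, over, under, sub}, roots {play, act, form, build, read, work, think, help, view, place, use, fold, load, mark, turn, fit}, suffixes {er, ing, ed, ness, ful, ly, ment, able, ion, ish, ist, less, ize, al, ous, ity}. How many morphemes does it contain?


Segmenting 'foldistize' against the inventory:
  'fold' -> root (morpheme 1)
  'ist' -> suffix (morpheme 2)
  'ize' -> suffix (morpheme 3)
Total morphemes: 3

3


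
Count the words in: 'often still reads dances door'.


Counting words by splitting on spaces:
  Word 1: 'often'
  Word 2: 'still'
  Word 3: 'reads'
  Word 4: 'dances'
  Word 5: 'door'
Total words: 5

5


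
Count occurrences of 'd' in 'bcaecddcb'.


Scanning 'bcaecddcb' for 'd':
  Position 5: 'd' -> MATCH (count: 1)
  Position 6: 'd' -> MATCH (count: 2)
Total occurrences of 'd': 2

2


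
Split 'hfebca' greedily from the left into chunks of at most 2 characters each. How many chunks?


'hfebca' has 6 characters.
Chunking with max size 2:
  Chunk 1: 'hf' (positions 0-1)
  Chunk 2: 'eb' (positions 2-3)
  Chunk 3: 'ca' (positions 4-5)
Total chunks: ceil(6 / 2) = 3

3


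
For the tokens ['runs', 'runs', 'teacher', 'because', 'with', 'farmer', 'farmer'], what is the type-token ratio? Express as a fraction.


Tokens: 7
Unique types: ('because', 'farmer', 'runs', 'teacher', 'with') = 5
TTR = 5/7
Already in lowest terms.

5/7


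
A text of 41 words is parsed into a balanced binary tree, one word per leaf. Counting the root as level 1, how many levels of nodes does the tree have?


In a balanced binary tree with n leaves the deepest leaf is ceil(log2(n)) edges below the root,
so counting node levels inclusive of root and leaves gives ceil(log2(n)) + 1 levels.
log2(41) = 5.3576
ceil(5.3576) = 6
levels = 6 + 1 = 7

7


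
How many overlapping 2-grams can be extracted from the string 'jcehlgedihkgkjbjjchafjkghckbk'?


String 'jcehlgedihkgkjbjjchafjkghckbk' has length L = 29.
Number of overlapping n-grams = L - n + 1
Substituting: 29 - 2 + 1 = 28

28


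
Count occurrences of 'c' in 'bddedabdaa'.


Scanning 'bddedabdaa' for 'c':
  No matches found.
Total occurrences of 'c': 0

0


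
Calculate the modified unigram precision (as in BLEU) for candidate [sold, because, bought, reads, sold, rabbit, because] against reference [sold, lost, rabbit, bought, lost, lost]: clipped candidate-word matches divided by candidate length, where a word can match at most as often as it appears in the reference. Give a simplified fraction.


Reference word counts: {'bought': 1, 'lost': 3, 'rabbit': 1, 'sold': 1}
Checking each candidate word (with clipping):
  'sold' -> in reference (ref count 1, used 1/1) -> match (matches: 1)
  'because' -> not in reference -> no match (matches: 1)
  'bought' -> in reference (ref count 1, used 1/1) -> match (matches: 2)
  'reads' -> not in reference -> no match (matches: 2)
  'sold' -> ref count 1 already used up (1/1) -> clipped, no match (matches: 2)
  'rabbit' -> in reference (ref count 1, used 1/1) -> match (matches: 3)
  'because' -> not in reference -> no match (matches: 3)
Clipped matches: 3, Candidate length: 7
Precision = 3/7

3/7


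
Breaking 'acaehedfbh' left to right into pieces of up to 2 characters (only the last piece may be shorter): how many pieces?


'acaehedfbh' has 10 characters.
Chunking with max size 2:
  Chunk 1: 'ac' (positions 0-1)
  Chunk 2: 'ae' (positions 2-3)
  Chunk 3: 'he' (positions 4-5)
  Chunk 4: 'df' (positions 6-7)
  Chunk 5: 'bh' (positions 8-9)
Total chunks: ceil(10 / 2) = 5

5


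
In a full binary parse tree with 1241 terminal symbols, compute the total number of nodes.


Leaf nodes (terminals): 1241
Internal nodes = n - 1 = 1241 - 1 = 1240
Total = leaves + internal = 1241 + 1240 = 2481

2481


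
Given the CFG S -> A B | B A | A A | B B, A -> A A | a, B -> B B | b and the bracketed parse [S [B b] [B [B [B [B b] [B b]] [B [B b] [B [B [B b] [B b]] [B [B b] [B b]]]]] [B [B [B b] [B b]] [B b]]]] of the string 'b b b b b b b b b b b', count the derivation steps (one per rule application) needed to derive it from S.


Every bracketed nonterminal node [X ...] in the tree is produced by exactly one rule application.
Reading the tree off as a leftmost derivation:
  Step 1: S  =>  B B   (applied S -> B B)
  Step 2: B B  =>  b B   (applied B -> b)
  Step 3: b B  =>  b B B   (applied B -> B B)
  Step 4: b B B  =>  b B B B   (applied B -> B B)
  Step 5: b B B B  =>  b B B B B   (applied B -> B B)
  Step 6: b B B B B  =>  b b B B B   (applied B -> b)
  Step 7: b b B B B  =>  b b b B B   (applied B -> b)
  Step 8: b b b B B  =>  b b b B B B   (applied B -> B B)
  Step 9: b b b B B B  =>  b b b b B B   (applied B -> b)
  Step 10: b b b b B B  =>  b b b b B B B   (applied B -> B B)
  Step 11: b b b b B B B  =>  b b b b B B B B   (applied B -> B B)
  Step 12: b b b b B B B B  =>  b b b b b B B B   (applied B -> b)
  Step 13: b b b b b B B B  =>  b b b b b b B B   (applied B -> b)
  Step 14: b b b b b b B B  =>  b b b b b b B B B   (applied B -> B B)
  Step 15: b b b b b b B B B  =>  b b b b b b b B B   (applied B -> b)
  Step 16: b b b b b b b B B  =>  b b b b b b b b B   (applied B -> b)
  Step 17: b b b b b b b b B  =>  b b b b b b b b B B   (applied B -> B B)
  Step 18: b b b b b b b b B B  =>  b b b b b b b b B B B   (applied B -> B B)
  Step 19: b b b b b b b b B B B  =>  b b b b b b b b b B B   (applied B -> b)
  Step 20: b b b b b b b b b B B  =>  b b b b b b b b b b B   (applied B -> b)
  Step 21: b b b b b b b b b b B  =>  b b b b b b b b b b b   (applied B -> b)
Final yield: b b b b b b b b b b b
Total rewrite steps: 21

21


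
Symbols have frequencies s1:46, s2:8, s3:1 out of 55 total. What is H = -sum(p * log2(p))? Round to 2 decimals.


Computing entropy H = -sum(p_i * log2(p_i)):
  s1: p = 46/55 = 0.8364, -p*log2(p) = 0.2156
  s2: p = 8/55 = 0.1455, -p*log2(p) = 0.4046
  s3: p = 1/55 = 0.0182, -p*log2(p) = 0.1051
H = sum of terms = 0.7253
Rounded to 2 decimals: 0.73

0.73


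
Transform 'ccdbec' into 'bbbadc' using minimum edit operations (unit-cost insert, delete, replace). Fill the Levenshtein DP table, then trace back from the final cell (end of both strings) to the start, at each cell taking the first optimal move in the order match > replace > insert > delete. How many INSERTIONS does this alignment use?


Edit distance = 5. Backtracking from cell (6, 6) with preference match > replace > insert > delete,
then listing the resulting alignment 'ccdbec' -> 'bbbadc' left to right:
  Step 1: replace c->b
  Step 2: replace c->b
  Step 3: replace d->b
  Step 4: replace b->a
  Step 5: replace e->d
  Step 6: keep 'c'
Total insertions: 0

0


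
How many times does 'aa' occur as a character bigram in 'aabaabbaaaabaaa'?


Scanning 'aabaabbaaaabaaa' for bigram 'aa':
  Position 0: 'aa' -> MATCH
  Position 1: 'ab' -> no
  Position 2: 'ba' -> no
  Position 3: 'aa' -> MATCH
  Position 4: 'ab' -> no
  Position 5: 'bb' -> no
  Position 6: 'ba' -> no
  Position 7: 'aa' -> MATCH
  Position 8: 'aa' -> MATCH
  Position 9: 'aa' -> MATCH
  Position 10: 'ab' -> no
  Position 11: 'ba' -> no
  Position 12: 'aa' -> MATCH
  Position 13: 'aa' -> MATCH
Total matches: 7

7


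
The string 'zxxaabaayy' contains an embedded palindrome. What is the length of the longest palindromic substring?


Scanning 'zxxaabaayy' for palindromic substrings.
Substring at positions 3-7: 'aabaa'.
Check: reverse('aabaa') = 'aabaa' -> palindrome confirmed.
Neighbouring characters ('x' / 'y') break symmetry, so it cannot extend further.
No longer palindromic substring exists; longest length = 5

5


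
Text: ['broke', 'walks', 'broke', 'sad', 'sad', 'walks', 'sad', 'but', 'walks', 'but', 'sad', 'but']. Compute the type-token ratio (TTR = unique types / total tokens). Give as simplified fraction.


Tokens: 12
Unique types: ('broke', 'but', 'sad', 'walks') = 4
TTR = 4/12
Simplify: divide both by 4 -> 1/3
TTR = 1/3

1/3


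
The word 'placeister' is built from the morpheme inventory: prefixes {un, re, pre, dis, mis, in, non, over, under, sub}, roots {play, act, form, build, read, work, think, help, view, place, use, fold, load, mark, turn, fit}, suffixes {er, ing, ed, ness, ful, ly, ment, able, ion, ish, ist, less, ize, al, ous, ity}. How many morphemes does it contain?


Segmenting 'placeister' against the inventory:
  'place' -> root (morpheme 1)
  'ist' -> suffix (morpheme 2)
  'er' -> suffix (morpheme 3)
Total morphemes: 3

3


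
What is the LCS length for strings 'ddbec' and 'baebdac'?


DP table for LCS of 'ddbec' and 'baebdac':
       b  a  e  b  d  a  c
    0  0  0  0  0  0  0  0
  d 0  0  0  0  0  1  1  1
  d 0  0  0  0  0  1  1  1
  b 0  1  1  1  1  1  1  1
  e 0  1  1  2  2  2  2  2
  c 0  1  1  2  2  2  2  3
LCS: 'bec'
LCS length = 3

3


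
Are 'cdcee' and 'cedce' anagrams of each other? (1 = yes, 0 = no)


Sort characters of 'cdcee': 'ccdee'
Sort characters of 'cedce': 'ccdee'
Sorted forms match -> they ARE anagrams
Result: 1

1


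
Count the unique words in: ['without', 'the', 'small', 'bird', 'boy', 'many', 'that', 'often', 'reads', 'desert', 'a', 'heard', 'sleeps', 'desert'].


Listing all tokens and tracking unique types:
  Token 1: 'without' -> NEW (unique so far: 1)
  Token 2: 'the' -> NEW (unique so far: 2)
  Token 3: 'small' -> NEW (unique so far: 3)
  Token 4: 'bird' -> NEW (unique so far: 4)
  Token 5: 'boy' -> NEW (unique so far: 5)
  Token 6: 'many' -> NEW (unique so far: 6)
  Token 7: 'that' -> NEW (unique so far: 7)
  Token 8: 'often' -> NEW (unique so far: 8)
  Token 9: 'reads' -> NEW (unique so far: 9)
  Token 10: 'desert' -> NEW (unique so far: 10)
  Token 11: 'a' -> NEW (unique so far: 11)
  Token 12: 'heard' -> NEW (unique so far: 12)
  Token 13: 'sleeps' -> NEW (unique so far: 13)
  Token 14: 'desert' -> duplicate (unique so far: 13)
Unique types: ('a', 'bird', 'boy', 'desert', 'heard', 'many', 'often', 'reads', 'sleeps', 'small', 'that', 'the', 'without')
Vocabulary size: 13

13


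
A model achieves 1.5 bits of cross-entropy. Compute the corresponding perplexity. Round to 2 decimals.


Perplexity formula: PP = 2^H
H = 1.5
PP = 2^1.5
Decompose: 2^1.5 = 2^1 * 2^0.5 = 2^1 * sqrt(2)
2^1 = 2, sqrt(2) ~ 1.4142136
PP ~ 2 * 1.4142136 = 2.8284272
Rounded to 2 decimals: 2.83

2.83


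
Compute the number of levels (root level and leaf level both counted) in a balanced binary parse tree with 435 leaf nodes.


In a balanced binary tree with n leaves the deepest leaf is ceil(log2(n)) edges below the root,
so counting node levels inclusive of root and leaves gives ceil(log2(n)) + 1 levels.
log2(435) = 8.7649
ceil(8.7649) = 9
levels = 9 + 1 = 10

10


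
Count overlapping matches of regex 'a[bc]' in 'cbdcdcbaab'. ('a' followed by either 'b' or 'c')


Pattern: a[bc] means 'a' followed by either 'b' or 'c'.
Scanning 'cbdcdcbaab' position-by-position:
  Pos 0: window 'cb' -> no
  Pos 1: window 'bd' -> no
  Pos 2: window 'dc' -> no
  Pos 3: window 'cd' -> no
  Pos 4: window 'dc' -> no
  Pos 5: window 'cb' -> no
  Pos 6: window 'ba' -> no
  Pos 7: window 'aa' -> no
  Pos 8: window 'ab' -> MATCH
  Pos 9: window 'b' -> no
Total matches: 1

1


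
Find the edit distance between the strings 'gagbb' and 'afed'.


Building DP table for s1='gagbb' (len 5) and s2='afed' (len 4):
       a  f  e  d
    0  1  2  3  4
  g 1  1  2  3  4
  a 2  1  2  3  4
  g 3  2  2  3  4
  b 4  3  3  3  4
  b 5  4  4  4  4
Edit distance = dp[5][4] = 4

4


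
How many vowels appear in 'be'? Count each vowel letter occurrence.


Scanning each character of 'be':
  Position 1: 'b' -> consonant (running count: 0)
  Position 2: 'e' -> vowel (running count: 1)
Total vowels: 1

1


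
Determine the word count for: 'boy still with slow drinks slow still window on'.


Counting words by splitting on spaces:
  Word 1: 'boy'
  Word 2: 'still'
  Word 3: 'with'
  Word 4: 'slow'
  Word 5: 'drinks'
  Word 6: 'slow'
  Word 7: 'still'
  Word 8: 'window'
  Word 9: 'on'
Total words: 9

9


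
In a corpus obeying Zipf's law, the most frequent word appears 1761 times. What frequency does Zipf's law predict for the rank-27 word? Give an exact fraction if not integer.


Zipf's law: freq(rank) = f1 / rank
f1 = 1761, rank = 27
freq = 1761 / 27
GCD(1761, 27) = 3
Simplified: 587/9

587/9


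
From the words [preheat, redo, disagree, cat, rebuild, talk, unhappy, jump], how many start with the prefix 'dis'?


Checking each word for prefix 'dis':
  'preheat' -> no (count: 0)
  'redo' -> no (count: 0)
  'disagree' -> YES, starts with 'dis' (count: 1)
  'cat' -> no (count: 1)
  'rebuild' -> no (count: 1)
  'talk' -> no (count: 1)
  'unhappy' -> no (count: 1)
  'jump' -> no (count: 1)
Total with prefix 'dis': 1

1


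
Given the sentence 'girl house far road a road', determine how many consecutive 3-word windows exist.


Word trigrams from [6] words:
  Trigram 1: (girl house far)
  Trigram 2: (house far road)
  Trigram 3: (far road a)
  Trigram 4: (road a road)
Total word trigrams: 6 - 2 = 4

4


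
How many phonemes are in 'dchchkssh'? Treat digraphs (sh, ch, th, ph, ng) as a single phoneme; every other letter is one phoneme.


Parsing 'dchchkssh' greedily, digraphs first:
  'd' -> consonant phoneme (phonemes so far: 1)
  'ch' -> digraph (1 consonant phoneme) (phonemes so far: 2)
  'ch' -> digraph (1 consonant phoneme) (phonemes so far: 3)
  'k' -> consonant phoneme (phonemes so far: 4)
  's' -> consonant phoneme (phonemes so far: 5)
  'sh' -> digraph (1 consonant phoneme) (phonemes so far: 6)
Total phonemes: 6

6


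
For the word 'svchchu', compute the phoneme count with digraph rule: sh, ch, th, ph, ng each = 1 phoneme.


Parsing 'svchchu' greedily, digraphs first:
  's' -> consonant phoneme (phonemes so far: 1)
  'v' -> consonant phoneme (phonemes so far: 2)
  'ch' -> digraph (1 consonant phoneme) (phonemes so far: 3)
  'ch' -> digraph (1 consonant phoneme) (phonemes so far: 4)
  'u' -> vowel phoneme (phonemes so far: 5)
Total phonemes: 5

5


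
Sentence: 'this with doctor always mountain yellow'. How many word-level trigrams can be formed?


Word trigrams from [6] words:
  Trigram 1: (this with doctor)
  Trigram 2: (with doctor always)
  Trigram 3: (doctor always mountain)
  Trigram 4: (always mountain yellow)
Total word trigrams: 6 - 2 = 4

4


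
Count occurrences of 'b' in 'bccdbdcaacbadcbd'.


Scanning 'bccdbdcaacbadcbd' for 'b':
  Position 0: 'b' -> MATCH (count: 1)
  Position 4: 'b' -> MATCH (count: 2)
  Position 10: 'b' -> MATCH (count: 3)
  Position 14: 'b' -> MATCH (count: 4)
Total occurrences of 'b': 4

4


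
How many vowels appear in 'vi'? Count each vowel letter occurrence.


Scanning each character of 'vi':
  Position 1: 'v' -> consonant (running count: 0)
  Position 2: 'i' -> vowel (running count: 1)
Total vowels: 1

1


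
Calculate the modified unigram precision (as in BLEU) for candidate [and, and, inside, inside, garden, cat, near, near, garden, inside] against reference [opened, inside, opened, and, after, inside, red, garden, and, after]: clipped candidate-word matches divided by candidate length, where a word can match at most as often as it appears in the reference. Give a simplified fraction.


Reference word counts: {'after': 2, 'and': 2, 'garden': 1, 'inside': 2, 'opened': 2, 'red': 1}
Checking each candidate word (with clipping):
  'and' -> in reference (ref count 2, used 1/2) -> match (matches: 1)
  'and' -> in reference (ref count 2, used 2/2) -> match (matches: 2)
  'inside' -> in reference (ref count 2, used 1/2) -> match (matches: 3)
  'inside' -> in reference (ref count 2, used 2/2) -> match (matches: 4)
  'garden' -> in reference (ref count 1, used 1/1) -> match (matches: 5)
  'cat' -> not in reference -> no match (matches: 5)
  'near' -> not in reference -> no match (matches: 5)
  'near' -> not in reference -> no match (matches: 5)
  'garden' -> ref count 1 already used up (1/1) -> clipped, no match (matches: 5)
  'inside' -> ref count 2 already used up (2/2) -> clipped, no match (matches: 5)
Clipped matches: 5, Candidate length: 10
Precision = 5/10 = 1/2

1/2


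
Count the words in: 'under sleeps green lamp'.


Counting words by splitting on spaces:
  Word 1: 'under'
  Word 2: 'sleeps'
  Word 3: 'green'
  Word 4: 'lamp'
Total words: 4

4


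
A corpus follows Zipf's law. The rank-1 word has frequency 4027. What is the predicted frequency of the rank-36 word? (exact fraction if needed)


Zipf's law: freq(rank) = f1 / rank
f1 = 4027, rank = 36
freq = 4027 / 36
GCD(4027, 36) = 1
Simplified: 4027/36

4027/36


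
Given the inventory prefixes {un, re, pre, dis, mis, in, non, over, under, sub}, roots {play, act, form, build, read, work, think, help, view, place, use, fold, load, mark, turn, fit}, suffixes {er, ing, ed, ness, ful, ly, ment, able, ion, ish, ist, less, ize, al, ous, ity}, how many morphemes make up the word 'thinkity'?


Segmenting 'thinkity' against the inventory:
  'think' -> root (morpheme 1)
  'ity' -> suffix (morpheme 2)
Total morphemes: 2

2


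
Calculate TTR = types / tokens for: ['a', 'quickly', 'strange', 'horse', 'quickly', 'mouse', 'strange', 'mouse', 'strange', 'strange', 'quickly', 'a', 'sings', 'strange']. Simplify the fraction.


Tokens: 14
Unique types: ('a', 'horse', 'mouse', 'quickly', 'sings', 'strange') = 6
TTR = 6/14
Simplify: divide both by 2 -> 3/7
TTR = 3/7

3/7


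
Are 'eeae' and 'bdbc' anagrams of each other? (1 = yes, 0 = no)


Sort characters of 'eeae': 'aeee'
Sort characters of 'bdbc': 'bbcd'
Sorted forms differ -> they are NOT anagrams
Result: 0

0


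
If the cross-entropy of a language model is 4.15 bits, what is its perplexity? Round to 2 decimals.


Perplexity formula: PP = 2^H
H = 4.15
PP = 2^4.15
Decompose: 2^4.15 = 2^4 * 2^0.15
2^4 = 16, 2^0.15 ~ 1.1095695
PP ~ 16 * 1.1095695 = 17.7531120
Rounded to 2 decimals: 17.75

17.75
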